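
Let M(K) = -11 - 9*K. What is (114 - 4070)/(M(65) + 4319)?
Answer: -3956/3723 ≈ -1.0626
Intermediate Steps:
M(K) = -11 - 9*K
(114 - 4070)/(M(65) + 4319) = (114 - 4070)/((-11 - 9*65) + 4319) = -3956/((-11 - 585) + 4319) = -3956/(-596 + 4319) = -3956/3723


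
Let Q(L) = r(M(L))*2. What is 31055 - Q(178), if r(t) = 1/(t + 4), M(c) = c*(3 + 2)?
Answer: 13881584/447 ≈ 31055.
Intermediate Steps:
M(c) = 5*c (M(c) = c*5 = 5*c)
r(t) = 1/(4 + t)
Q(L) = 2/(4 + 5*L)
31055 - Q(178) = 31055 - 2/(4 + 5*178) = 31055 - 2/(4 + 890) = 31055 - 2/894 = 31055 - 1*1/447 = 31055 - 1/447 = 13881584/447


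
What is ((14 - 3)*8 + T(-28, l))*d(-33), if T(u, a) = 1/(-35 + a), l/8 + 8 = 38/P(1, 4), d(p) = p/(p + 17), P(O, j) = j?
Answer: 66759/368 ≈ 181.41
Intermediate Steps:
d(p) = p/(17 + p)
l = 12 (l = -64 + 8*(38/4) = -64 + 8*(38*(¼)) = -64 + 8*(19/2) = -64 + 76 = 12)
((14 - 3)*8 + T(-28, l))*d(-33) = ((14 - 3)*8 + 1/(-35 + 12))*(-33/(17 - 33)) = (11*8 + 1/(-23))*(-33/(-16)) = (88 - 1/23)*(-33*(-1/16)) = (2023/23)*(33/16) = 66759/368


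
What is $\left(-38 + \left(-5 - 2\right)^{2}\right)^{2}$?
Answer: $121$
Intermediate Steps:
$\left(-38 + \left(-5 - 2\right)^{2}\right)^{2} = \left(-38 + \left(-7\right)^{2}\right)^{2} = \left(-38 + 49\right)^{2} = 11^{2} = 121$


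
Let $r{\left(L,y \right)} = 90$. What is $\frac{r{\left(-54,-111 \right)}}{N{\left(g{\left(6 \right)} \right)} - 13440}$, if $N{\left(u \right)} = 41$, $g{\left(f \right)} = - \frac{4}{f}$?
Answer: $- \frac{90}{13399} \approx -0.0067169$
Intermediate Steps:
$\frac{r{\left(-54,-111 \right)}}{N{\left(g{\left(6 \right)} \right)} - 13440} = \frac{90}{41 - 13440} = \frac{90}{-13399} = 90 \left(- \frac{1}{13399}\right) = - \frac{90}{13399}$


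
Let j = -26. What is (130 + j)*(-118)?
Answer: -12272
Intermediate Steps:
(130 + j)*(-118) = (130 - 26)*(-118) = 104*(-118) = -12272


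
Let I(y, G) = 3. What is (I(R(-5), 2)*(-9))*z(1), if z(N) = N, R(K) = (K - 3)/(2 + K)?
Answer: -27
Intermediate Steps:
R(K) = (-3 + K)/(2 + K)
(I(R(-5), 2)*(-9))*z(1) = (3*(-9))*1 = -27*1 = -27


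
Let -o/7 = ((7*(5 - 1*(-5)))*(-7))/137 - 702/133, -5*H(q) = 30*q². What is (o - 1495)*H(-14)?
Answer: 4386645816/2603 ≈ 1.6852e+6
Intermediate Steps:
H(q) = -6*q²
o = 161344/2603 (o = -7*(((7*(5 - 1*(-5)))*(-7))/137 - 702/133) = -7*(((7*(5 + 5))*(-7))*(1/137) - 702*1/133) = -7*(((7*10)*(-7))*(1/137) - 702/133) = -7*((70*(-7))*(1/137) - 702/133) = -7*(-490*1/137 - 702/133) = -7*(-490/137 - 702/133) = -7*(-161344/18221) = 161344/2603 ≈ 61.984)
(o - 1495)*H(-14) = (161344/2603 - 1495)*(-6*(-14)²) = -(-22380846)*196/2603 = -3730141/2603*(-1176) = 4386645816/2603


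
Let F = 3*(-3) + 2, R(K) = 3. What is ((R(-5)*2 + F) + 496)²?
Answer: 245025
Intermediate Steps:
F = -7 (F = -9 + 2 = -7)
((R(-5)*2 + F) + 496)² = ((3*2 - 7) + 496)² = ((6 - 7) + 496)² = (-1 + 496)² = 495² = 245025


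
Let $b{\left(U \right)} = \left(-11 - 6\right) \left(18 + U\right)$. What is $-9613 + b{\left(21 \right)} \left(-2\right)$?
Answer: $-8287$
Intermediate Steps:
$b{\left(U \right)} = -306 - 17 U$ ($b{\left(U \right)} = - 17 \left(18 + U\right) = -306 - 17 U$)
$-9613 + b{\left(21 \right)} \left(-2\right) = -9613 + \left(-306 - 357\right) \left(-2\right) = -9613 - -1326 = -9613 + 1326 = -8287$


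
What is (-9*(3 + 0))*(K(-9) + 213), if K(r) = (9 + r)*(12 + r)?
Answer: -5751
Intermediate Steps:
(-9*(3 + 0))*(K(-9) + 213) = (-9*(3 + 0))*((108 + (-9)**2 + 21*(-9)) + 213) = (-9*3)*((108 + 81 - 189) + 213) = -27*(0 + 213) = -27*213 = -5751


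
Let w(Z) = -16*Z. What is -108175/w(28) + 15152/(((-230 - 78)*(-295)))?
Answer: 351270307/1453760 ≈ 241.63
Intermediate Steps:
-108175/w(28) + 15152/(((-230 - 78)*(-295))) = -108175/((-16*28)) + 15152/(((-230 - 78)*(-295))) = -108175/(-448) + 15152/((-308*(-295))) = -108175*(-1/448) + 15152/90860 = 108175/448 + 15152*(1/90860) = 108175/448 + 3788/22715 = 351270307/1453760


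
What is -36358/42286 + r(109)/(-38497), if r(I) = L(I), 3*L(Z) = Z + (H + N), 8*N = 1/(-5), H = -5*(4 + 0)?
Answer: -84055683497/97673048520 ≈ -0.86058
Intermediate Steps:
H = -20 (H = -5*4 = -20)
N = -1/40 (N = (1/8)/(-5) = (1/8)*(-1/5) = -1/40 ≈ -0.025000)
L(Z) = -267/40 + Z/3 (L(Z) = (Z + (-20 - 1/40))/3 = (Z - 801/40)/3 = (-801/40 + Z)/3 = -267/40 + Z/3)
r(I) = -267/40 + I/3
-36358/42286 + r(109)/(-38497) = -36358/42286 + (-267/40 + (1/3)*109)/(-38497) = -36358*1/42286 + (-267/40 + 109/3)*(-1/38497) = -18179/21143 + (3559/120)*(-1/38497) = -18179/21143 - 3559/4619640 = -84055683497/97673048520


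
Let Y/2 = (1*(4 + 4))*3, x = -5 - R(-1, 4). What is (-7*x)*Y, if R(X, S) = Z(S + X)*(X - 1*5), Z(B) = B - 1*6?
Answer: 7728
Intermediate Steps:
Z(B) = -6 + B (Z(B) = B - 6 = -6 + B)
R(X, S) = (-5 + X)*(-6 + S + X) (R(X, S) = (-6 + (S + X))*(X - 1*5) = (-6 + S + X)*(X - 5) = (-6 + S + X)*(-5 + X) = (-5 + X)*(-6 + S + X))
x = -23 (x = -5 - (-5 - 1)*(-6 + 4 - 1) = -5 - (-6)*(-3) = -5 - 1*18 = -5 - 18 = -23)
Y = 48 (Y = 2*((1*(4 + 4))*3) = 2*((1*8)*3) = 2*(8*3) = 2*24 = 48)
(-7*x)*Y = -7*(-23)*48 = 161*48 = 7728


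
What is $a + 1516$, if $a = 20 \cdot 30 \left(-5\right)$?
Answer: $-1484$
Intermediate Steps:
$a = -3000$ ($a = 600 \left(-5\right) = -3000$)
$a + 1516 = -3000 + 1516 = -1484$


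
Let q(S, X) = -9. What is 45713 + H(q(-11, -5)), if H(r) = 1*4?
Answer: 45717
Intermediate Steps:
H(r) = 4
45713 + H(q(-11, -5)) = 45713 + 4 = 45717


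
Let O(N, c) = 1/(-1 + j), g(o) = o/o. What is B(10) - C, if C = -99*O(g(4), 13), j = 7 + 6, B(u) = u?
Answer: 73/4 ≈ 18.250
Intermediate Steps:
g(o) = 1
j = 13
O(N, c) = 1/12 (O(N, c) = 1/(-1 + 13) = 1/12)
C = -33/4 (C = -99*1/12 = -33/4 ≈ -8.2500)
B(10) - C = 10 - 1*(-33/4) = 10 + 33/4 = 73/4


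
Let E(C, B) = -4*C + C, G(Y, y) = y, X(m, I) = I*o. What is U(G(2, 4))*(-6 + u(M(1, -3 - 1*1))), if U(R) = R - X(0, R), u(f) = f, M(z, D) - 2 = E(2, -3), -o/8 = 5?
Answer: -1640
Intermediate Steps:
o = -40 (o = -8*5 = -40)
X(m, I) = -40*I (X(m, I) = I*(-40) = -40*I)
E(C, B) = -3*C
M(z, D) = -4 (M(z, D) = 2 - 3*2 = 2 - 6 = -4)
U(R) = 41*R (U(R) = R - (-40)*R = R + 40*R = 41*R)
U(G(2, 4))*(-6 + u(M(1, -3 - 1*1))) = (41*4)*(-6 - 4) = 164*(-10) = -1640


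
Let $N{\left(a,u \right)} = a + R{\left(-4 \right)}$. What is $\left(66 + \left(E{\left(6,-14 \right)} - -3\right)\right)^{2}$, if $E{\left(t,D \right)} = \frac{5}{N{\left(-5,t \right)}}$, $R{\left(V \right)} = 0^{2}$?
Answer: $4624$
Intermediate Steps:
$R{\left(V \right)} = 0$
$N{\left(a,u \right)} = a$ ($N{\left(a,u \right)} = a + 0 = a$)
$E{\left(t,D \right)} = -1$ ($E{\left(t,D \right)} = \frac{5}{-5} = 5 \left(- \frac{1}{5}\right) = -1$)
$\left(66 + \left(E{\left(6,-14 \right)} - -3\right)\right)^{2} = \left(66 - -2\right)^{2} = \left(66 + \left(-1 + \left(-3 + 6\right)\right)\right)^{2} = \left(66 + \left(-1 + 3\right)\right)^{2} = \left(66 + 2\right)^{2} = 68^{2} = 4624$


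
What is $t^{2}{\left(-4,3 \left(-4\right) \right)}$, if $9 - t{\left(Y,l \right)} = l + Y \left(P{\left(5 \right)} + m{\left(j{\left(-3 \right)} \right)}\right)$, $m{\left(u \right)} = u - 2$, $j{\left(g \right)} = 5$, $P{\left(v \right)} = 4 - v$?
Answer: $841$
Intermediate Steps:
$m{\left(u \right)} = -2 + u$
$t{\left(Y,l \right)} = 9 - l - 2 Y$ ($t{\left(Y,l \right)} = 9 - \left(l + Y \left(\left(4 - 5\right) + \left(-2 + 5\right)\right)\right) = 9 - \left(l + Y \left(\left(4 - 5\right) + 3\right)\right) = 9 - \left(l + Y \left(-1 + 3\right)\right) = 9 - \left(l + Y 2\right) = 9 - \left(l + 2 Y\right) = 9 - l - 2 Y$)
$t^{2}{\left(-4,3 \left(-4\right) \right)} = \left(9 - 3 \left(-4\right) - -8\right)^{2} = \left(9 - -12 + 8\right)^{2} = \left(9 + 12 + 8\right)^{2} = 29^{2} = 841$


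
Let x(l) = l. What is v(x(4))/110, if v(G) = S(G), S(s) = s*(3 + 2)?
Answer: 2/11 ≈ 0.18182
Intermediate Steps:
S(s) = 5*s (S(s) = s*5 = 5*s)
v(G) = 5*G
v(x(4))/110 = (5*4)/110 = 20*(1/110) = 2/11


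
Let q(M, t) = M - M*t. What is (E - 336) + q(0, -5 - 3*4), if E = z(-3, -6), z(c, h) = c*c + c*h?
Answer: -309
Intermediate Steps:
z(c, h) = c² + c*h
q(M, t) = M - M*t
E = 27 (E = -3*(-3 - 6) = -3*(-9) = 27)
(E - 336) + q(0, -5 - 3*4) = (27 - 336) + 0*(1 - (-5 - 3*4)) = -309 + 0*(1 - (-5 - 12)) = -309 + 0*(1 - 1*(-17)) = -309 + 0*(1 + 17) = -309 + 0*18 = -309 + 0 = -309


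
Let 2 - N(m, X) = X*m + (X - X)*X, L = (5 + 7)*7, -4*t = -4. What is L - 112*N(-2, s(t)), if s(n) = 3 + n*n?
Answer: -1036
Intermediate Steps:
t = 1 (t = -1/4*(-4) = 1)
L = 84 (L = 12*7 = 84)
s(n) = 3 + n**2
N(m, X) = 2 - X*m (N(m, X) = 2 - (X*m + (X - X)*X) = 2 - (X*m + 0*X) = 2 - (X*m + 0) = 2 - X*m)
L - 112*N(-2, s(t)) = 84 - 112*(2 - 1*(3 + 1**2)*(-2)) = 84 - 112*(2 - 1*(3 + 1)*(-2)) = 84 - 112*(2 - 1*4*(-2)) = 84 - 112*(2 + 8) = 84 - 112*10 = 84 - 1120 = -1036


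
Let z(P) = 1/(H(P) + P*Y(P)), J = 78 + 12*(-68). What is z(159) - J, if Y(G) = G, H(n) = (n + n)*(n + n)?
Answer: 93286891/126405 ≈ 738.00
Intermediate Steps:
H(n) = 4*n² (H(n) = (2*n)*(2*n) = 4*n²)
J = -738 (J = 78 - 816 = -738)
z(P) = 1/(5*P²) (z(P) = 1/(4*P² + P*P) = 1/(4*P² + P²) = 1/(5*P²))
z(159) - J = (⅕)/159² - 1*(-738) = (⅕)*(1/25281) + 738 = 1/126405 + 738 = 93286891/126405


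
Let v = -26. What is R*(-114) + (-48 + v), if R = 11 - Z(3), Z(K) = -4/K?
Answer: -1480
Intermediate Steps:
R = 37/3 (R = 11 - (-4)/3 = 11 - 1*(-4/3) = 11 + 4/3 = 37/3 ≈ 12.333)
R*(-114) + (-48 + v) = (37/3)*(-114) + (-48 - 26) = -1406 - 74 = -1480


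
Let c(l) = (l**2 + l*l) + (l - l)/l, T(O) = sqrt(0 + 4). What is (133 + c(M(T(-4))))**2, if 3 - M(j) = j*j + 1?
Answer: 19881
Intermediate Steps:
T(O) = 2 (T(O) = sqrt(4) = 2)
M(j) = 2 - j**2 (M(j) = 3 - (j*j + 1) = 3 - (j**2 + 1) = 3 - (1 + j**2) = 3 + (-1 - j**2) = 2 - j**2)
c(l) = 2*l**2 (c(l) = (l**2 + l**2) + 0/l = 2*l**2 + 0 = 2*l**2)
(133 + c(M(T(-4))))**2 = (133 + 2*(2 - 1*2**2)**2)**2 = (133 + 2*(2 - 1*4)**2)**2 = (133 + 2*(2 - 4)**2)**2 = (133 + 2*(-2)**2)**2 = (133 + 2*4)**2 = (133 + 8)**2 = 141**2 = 19881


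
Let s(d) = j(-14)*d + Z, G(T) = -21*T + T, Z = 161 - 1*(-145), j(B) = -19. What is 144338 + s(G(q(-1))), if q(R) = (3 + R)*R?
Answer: 143884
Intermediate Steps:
q(R) = R*(3 + R)
Z = 306 (Z = 161 + 145 = 306)
G(T) = -20*T
s(d) = 306 - 19*d (s(d) = -19*d + 306 = 306 - 19*d)
144338 + s(G(q(-1))) = 144338 + (306 - (-380)*(-(3 - 1))) = 144338 + (306 - (-380)*(-1*2)) = 144338 + (306 - (-380)*(-2)) = 144338 + (306 - 19*40) = 144338 + (306 - 760) = 144338 - 454 = 143884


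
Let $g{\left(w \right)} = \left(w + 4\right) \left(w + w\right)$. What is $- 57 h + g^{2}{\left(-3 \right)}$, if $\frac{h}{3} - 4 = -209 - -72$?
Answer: $22779$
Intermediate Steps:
$g{\left(w \right)} = 2 w \left(4 + w\right)$ ($g{\left(w \right)} = \left(4 + w\right) 2 w = 2 w \left(4 + w\right)$)
$h = -399$ ($h = 12 + 3 \left(-209 - -72\right) = 12 + 3 \left(-209 + 72\right) = 12 + 3 \left(-137\right) = 12 - 411 = -399$)
$- 57 h + g^{2}{\left(-3 \right)} = \left(-57\right) \left(-399\right) + \left(2 \left(-3\right) \left(4 - 3\right)\right)^{2} = 22743 + \left(2 \left(-3\right) 1\right)^{2} = 22743 + \left(-6\right)^{2} = 22743 + 36 = 22779$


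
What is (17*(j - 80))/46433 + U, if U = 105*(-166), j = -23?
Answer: -809328941/46433 ≈ -17430.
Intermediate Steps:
U = -17430
(17*(j - 80))/46433 + U = (17*(-23 - 80))/46433 - 17430 = (17*(-103))*(1/46433) - 17430 = -1751*1/46433 - 17430 = -1751/46433 - 17430 = -809328941/46433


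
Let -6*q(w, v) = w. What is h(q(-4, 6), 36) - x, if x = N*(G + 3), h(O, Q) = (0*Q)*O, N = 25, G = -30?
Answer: 675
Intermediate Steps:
q(w, v) = -w/6
h(O, Q) = 0 (h(O, Q) = 0*O = 0)
x = -675 (x = 25*(-30 + 3) = 25*(-27) = -675)
h(q(-4, 6), 36) - x = 0 - 1*(-675) = 0 + 675 = 675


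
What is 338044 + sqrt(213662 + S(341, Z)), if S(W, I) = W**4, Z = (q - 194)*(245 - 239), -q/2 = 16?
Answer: 338044 + sqrt(13521484623) ≈ 4.5433e+5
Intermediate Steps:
q = -32 (q = -2*16 = -32)
Z = -1356 (Z = (-32 - 194)*(245 - 239) = -226*6 = -1356)
338044 + sqrt(213662 + S(341, Z)) = 338044 + sqrt(213662 + 341**4) = 338044 + sqrt(213662 + 13521270961) = 338044 + sqrt(13521484623)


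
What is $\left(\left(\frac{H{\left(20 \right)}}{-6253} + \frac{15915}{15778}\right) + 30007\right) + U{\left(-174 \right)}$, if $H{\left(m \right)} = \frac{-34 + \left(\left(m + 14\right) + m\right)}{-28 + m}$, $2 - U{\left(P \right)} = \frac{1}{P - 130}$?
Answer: $\frac{450038991525709}{14996294768} \approx 30010.0$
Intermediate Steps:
$U{\left(P \right)} = 2 - \frac{1}{-130 + P}$ ($U{\left(P \right)} = 2 - \frac{1}{P - 130} = 2 - \frac{1}{-130 + P}$)
$H{\left(m \right)} = \frac{-20 + 2 m}{-28 + m}$ ($H{\left(m \right)} = \frac{-34 + \left(\left(14 + m\right) + m\right)}{-28 + m} = \frac{-34 + \left(14 + 2 m\right)}{-28 + m} = \frac{-20 + 2 m}{-28 + m}$)
$\left(\left(\frac{H{\left(20 \right)}}{-6253} + \frac{15915}{15778}\right) + 30007\right) + U{\left(-174 \right)} = \left(\left(\frac{2 \frac{1}{-28 + 20} \left(-10 + 20\right)}{-6253} + \frac{15915}{15778}\right) + 30007\right) + \frac{-261 + 2 \left(-174\right)}{-130 - 174} = \left(\left(2 \frac{1}{-8} \cdot 10 \left(- \frac{1}{6253}\right) + 15915 \cdot \frac{1}{15778}\right) + 30007\right) + \frac{-261 - 348}{-304} = \left(\left(2 \left(- \frac{1}{8}\right) 10 \left(- \frac{1}{6253}\right) + \frac{15915}{15778}\right) + 30007\right) - - \frac{609}{304} = \left(\left(\left(- \frac{5}{2}\right) \left(- \frac{1}{6253}\right) + \frac{15915}{15778}\right) + 30007\right) + \frac{609}{304} = \left(\left(\frac{5}{12506} + \frac{15915}{15778}\right) + 30007\right) + \frac{609}{304} = \left(\frac{49777970}{49329917} + 30007\right) + \frac{609}{304} = \frac{1480292597389}{49329917} + \frac{609}{304} = \frac{450038991525709}{14996294768}$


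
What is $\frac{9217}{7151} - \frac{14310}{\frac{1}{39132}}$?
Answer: $- \frac{4004409247703}{7151} \approx -5.5998 \cdot 10^{8}$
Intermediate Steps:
$\frac{9217}{7151} - \frac{14310}{\frac{1}{39132}} = 9217 \cdot \frac{1}{7151} - 14310 \frac{1}{\frac{1}{39132}} = \frac{9217}{7151} - 559978920 = - \frac{4004409247703}{7151}$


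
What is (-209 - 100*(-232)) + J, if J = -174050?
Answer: -151059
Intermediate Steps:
(-209 - 100*(-232)) + J = (-209 - 100*(-232)) - 174050 = (-209 + 23200) - 174050 = 22991 - 174050 = -151059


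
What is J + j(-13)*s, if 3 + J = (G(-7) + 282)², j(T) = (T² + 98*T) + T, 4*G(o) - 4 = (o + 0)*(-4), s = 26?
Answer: 55029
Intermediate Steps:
G(o) = 1 - o (G(o) = 1 + ((o + 0)*(-4))/4 = 1 + (o*(-4))/4 = 1 + (-4*o)/4 = 1 - o)
j(T) = T² + 99*T
J = 84097 (J = -3 + ((1 - 1*(-7)) + 282)² = -3 + ((1 + 7) + 282)² = -3 + (8 + 282)² = -3 + 290² = -3 + 84100 = 84097)
J + j(-13)*s = 84097 - 13*(99 - 13)*26 = 84097 - 13*86*26 = 84097 - 1118*26 = 84097 - 29068 = 55029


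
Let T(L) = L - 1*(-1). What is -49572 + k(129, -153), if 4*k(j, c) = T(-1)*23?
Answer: -49572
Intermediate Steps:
T(L) = 1 + L (T(L) = L + 1 = 1 + L)
k(j, c) = 0 (k(j, c) = ((1 - 1)*23)/4 = (0*23)/4 = (¼)*0 = 0)
-49572 + k(129, -153) = -49572 + 0 = -49572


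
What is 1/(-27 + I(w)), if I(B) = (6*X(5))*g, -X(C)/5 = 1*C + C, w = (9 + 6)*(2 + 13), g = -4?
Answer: 1/1173 ≈ 0.00085251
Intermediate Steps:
w = 225 (w = 15*15 = 225)
X(C) = -10*C (X(C) = -5*(1*C + C) = -5*(C + C) = -10*C)
I(B) = 1200 (I(B) = (6*(-10*5))*(-4) = (6*(-50))*(-4) = -300*(-4) = 1200)
1/(-27 + I(w)) = 1/(-27 + 1200) = 1/1173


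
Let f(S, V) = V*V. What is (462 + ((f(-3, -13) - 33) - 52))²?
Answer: 298116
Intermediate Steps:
f(S, V) = V²
(462 + ((f(-3, -13) - 33) - 52))² = (462 + (((-13)² - 33) - 52))² = (462 + ((169 - 33) - 52))² = (462 + (136 - 52))² = (462 + 84)² = 546² = 298116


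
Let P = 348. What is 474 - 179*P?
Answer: -61818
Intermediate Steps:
474 - 179*P = 474 - 179*348 = 474 - 62292 = -61818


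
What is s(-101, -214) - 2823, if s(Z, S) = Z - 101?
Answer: -3025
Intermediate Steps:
s(Z, S) = -101 + Z
s(-101, -214) - 2823 = (-101 - 101) - 2823 = -202 - 2823 = -3025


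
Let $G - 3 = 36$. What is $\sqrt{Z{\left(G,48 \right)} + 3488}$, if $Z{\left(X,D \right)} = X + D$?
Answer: $5 \sqrt{143} \approx 59.791$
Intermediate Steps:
$G = 39$ ($G = 3 + 36 = 39$)
$Z{\left(X,D \right)} = D + X$
$\sqrt{Z{\left(G,48 \right)} + 3488} = \sqrt{\left(48 + 39\right) + 3488} = \sqrt{87 + 3488} = \sqrt{3575} = 5 \sqrt{143}$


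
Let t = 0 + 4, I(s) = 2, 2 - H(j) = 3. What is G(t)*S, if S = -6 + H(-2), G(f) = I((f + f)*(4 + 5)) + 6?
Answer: -56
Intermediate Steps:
H(j) = -1 (H(j) = 2 - 1*3 = 2 - 3 = -1)
t = 4
G(f) = 8 (G(f) = 2 + 6 = 8)
S = -7 (S = -6 - 1 = -7)
G(t)*S = 8*(-7) = -56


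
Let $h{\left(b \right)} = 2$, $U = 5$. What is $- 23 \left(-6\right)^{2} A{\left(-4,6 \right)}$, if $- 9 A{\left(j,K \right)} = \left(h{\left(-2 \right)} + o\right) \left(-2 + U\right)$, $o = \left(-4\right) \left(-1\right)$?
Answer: $1656$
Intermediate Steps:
$o = 4$
$A{\left(j,K \right)} = -2$ ($A{\left(j,K \right)} = - \frac{\left(2 + 4\right) \left(-2 + 5\right)}{9} = - \frac{6 \cdot 3}{9} = \left(- \frac{1}{9}\right) 18 = -2$)
$- 23 \left(-6\right)^{2} A{\left(-4,6 \right)} = - 23 \left(-6\right)^{2} \left(-2\right) = \left(-23\right) 36 \left(-2\right) = \left(-828\right) \left(-2\right) = 1656$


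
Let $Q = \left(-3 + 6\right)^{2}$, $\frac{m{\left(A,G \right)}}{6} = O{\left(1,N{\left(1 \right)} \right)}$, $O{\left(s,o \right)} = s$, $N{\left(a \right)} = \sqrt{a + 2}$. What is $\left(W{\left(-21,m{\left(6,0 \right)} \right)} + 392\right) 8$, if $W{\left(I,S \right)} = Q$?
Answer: $3208$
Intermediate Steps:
$N{\left(a \right)} = \sqrt{2 + a}$
$m{\left(A,G \right)} = 6$ ($m{\left(A,G \right)} = 6 \cdot 1 = 6$)
$Q = 9$ ($Q = 3^{2} = 9$)
$W{\left(I,S \right)} = 9$
$\left(W{\left(-21,m{\left(6,0 \right)} \right)} + 392\right) 8 = \left(9 + 392\right) 8 = 401 \cdot 8 = 3208$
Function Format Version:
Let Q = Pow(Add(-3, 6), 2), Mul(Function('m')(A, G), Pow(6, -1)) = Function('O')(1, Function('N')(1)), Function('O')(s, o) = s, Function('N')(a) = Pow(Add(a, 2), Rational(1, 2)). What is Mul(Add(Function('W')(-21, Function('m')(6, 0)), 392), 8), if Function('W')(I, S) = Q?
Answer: 3208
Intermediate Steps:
Function('N')(a) = Pow(Add(2, a), Rational(1, 2))
Function('m')(A, G) = 6 (Function('m')(A, G) = Mul(6, 1) = 6)
Q = 9 (Q = Pow(3, 2) = 9)
Function('W')(I, S) = 9
Mul(Add(Function('W')(-21, Function('m')(6, 0)), 392), 8) = Mul(Add(9, 392), 8) = Mul(401, 8) = 3208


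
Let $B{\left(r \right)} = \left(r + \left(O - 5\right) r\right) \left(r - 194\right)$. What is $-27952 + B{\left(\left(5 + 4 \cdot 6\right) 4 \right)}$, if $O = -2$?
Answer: $26336$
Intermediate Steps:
$B{\left(r \right)} = - 6 r \left(-194 + r\right)$ ($B{\left(r \right)} = \left(r + \left(-2 - 5\right) r\right) \left(r - 194\right) = \left(r - 7 r\right) \left(-194 + r\right) = - 6 r \left(-194 + r\right)$)
$-27952 + B{\left(\left(5 + 4 \cdot 6\right) 4 \right)} = -27952 + 6 \left(5 + 4 \cdot 6\right) 4 \left(194 - \left(5 + 4 \cdot 6\right) 4\right) = -27952 + 6 \left(5 + 24\right) 4 \left(194 - \left(5 + 24\right) 4\right) = -27952 + 6 \cdot 29 \cdot 4 \left(194 - 29 \cdot 4\right) = -27952 + 6 \cdot 116 \left(194 - 116\right) = -27952 + 6 \cdot 116 \cdot 78 = -27952 + 54288 = 26336$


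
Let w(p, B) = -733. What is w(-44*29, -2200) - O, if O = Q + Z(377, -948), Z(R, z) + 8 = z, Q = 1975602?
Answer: -1975379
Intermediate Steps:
Z(R, z) = -8 + z
O = 1974646 (O = 1975602 + (-8 - 948) = 1975602 - 956 = 1974646)
w(-44*29, -2200) - O = -733 - 1*1974646 = -733 - 1974646 = -1975379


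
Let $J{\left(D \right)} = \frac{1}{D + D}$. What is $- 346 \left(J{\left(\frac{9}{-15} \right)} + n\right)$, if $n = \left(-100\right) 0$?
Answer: $\frac{865}{3} \approx 288.33$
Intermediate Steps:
$J{\left(D \right)} = \frac{1}{2 D}$
$n = 0$
$- 346 \left(J{\left(\frac{9}{-15} \right)} + n\right) = - 346 \left(\frac{1}{2 \frac{9}{-15}} + 0\right) = - 346 \left(\frac{1}{2 \cdot 9 \left(- \frac{1}{15}\right)} + 0\right) = - 346 \left(\frac{1}{2 \left(- \frac{3}{5}\right)} + 0\right) = - 346 \left(\frac{1}{2} \left(- \frac{5}{3}\right) + 0\right) = - 346 \left(- \frac{5}{6} + 0\right) = \left(-346\right) \left(- \frac{5}{6}\right) = \frac{865}{3}$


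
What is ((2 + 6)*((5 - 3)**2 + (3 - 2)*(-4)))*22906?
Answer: 0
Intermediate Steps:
((2 + 6)*((5 - 3)**2 + (3 - 2)*(-4)))*22906 = (8*(2**2 + 1*(-4)))*22906 = (8*(4 - 4))*22906 = (8*0)*22906 = 0*22906 = 0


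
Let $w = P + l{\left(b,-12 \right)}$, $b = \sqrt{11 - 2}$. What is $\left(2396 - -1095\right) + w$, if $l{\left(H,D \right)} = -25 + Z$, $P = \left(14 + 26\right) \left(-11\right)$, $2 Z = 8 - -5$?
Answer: $\frac{6065}{2} \approx 3032.5$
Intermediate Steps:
$Z = \frac{13}{2}$ ($Z = \frac{8 - -5}{2} = \frac{8 + 5}{2} = \frac{1}{2} \cdot 13 = \frac{13}{2} \approx 6.5$)
$b = 3$ ($b = \sqrt{9} = 3$)
$P = -440$ ($P = 40 \left(-11\right) = -440$)
$l{\left(H,D \right)} = - \frac{37}{2}$ ($l{\left(H,D \right)} = -25 + \frac{13}{2} = - \frac{37}{2}$)
$w = - \frac{917}{2}$ ($w = -440 - \frac{37}{2} = - \frac{917}{2} \approx -458.5$)
$\left(2396 - -1095\right) + w = \left(2396 - -1095\right) - \frac{917}{2} = \left(2396 + 1095\right) - \frac{917}{2} = 3491 - \frac{917}{2} = \frac{6065}{2}$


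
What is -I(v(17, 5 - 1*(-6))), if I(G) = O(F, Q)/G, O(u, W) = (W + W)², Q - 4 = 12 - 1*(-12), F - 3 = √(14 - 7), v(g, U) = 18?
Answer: -1568/9 ≈ -174.22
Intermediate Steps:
F = 3 + √7 (F = 3 + √(14 - 7) = 3 + √7 ≈ 5.6458)
Q = 28 (Q = 4 + (12 - 1*(-12)) = 4 + (12 + 12) = 4 + 24 = 28)
O(u, W) = 4*W² (O(u, W) = (2*W)² = 4*W²)
I(G) = 3136/G (I(G) = (4*28²)/G = (4*784)/G = 3136/G)
-I(v(17, 5 - 1*(-6))) = -3136/18 = -1*1568/9 = -1568/9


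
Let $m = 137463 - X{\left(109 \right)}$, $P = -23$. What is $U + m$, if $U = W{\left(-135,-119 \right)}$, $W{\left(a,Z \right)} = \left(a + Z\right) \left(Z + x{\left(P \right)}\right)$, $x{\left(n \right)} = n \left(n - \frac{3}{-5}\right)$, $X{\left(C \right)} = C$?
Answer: $\frac{183596}{5} \approx 36719.0$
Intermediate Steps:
$x{\left(n \right)} = n \left(\frac{3}{5} + n\right)$ ($x{\left(n \right)} = n \left(n - - \frac{3}{5}\right) = n \left(n + \frac{3}{5}\right) = n \left(\frac{3}{5} + n\right)$)
$W{\left(a,Z \right)} = \left(\frac{2576}{5} + Z\right) \left(Z + a\right)$ ($W{\left(a,Z \right)} = \left(a + Z\right) \left(Z + \frac{1}{5} \left(-23\right) \left(3 + 5 \left(-23\right)\right)\right) = \left(Z + a\right) \left(Z + \frac{1}{5} \left(-23\right) \left(3 - 115\right)\right) = \left(Z + a\right) \left(Z + \frac{1}{5} \left(-23\right) \left(-112\right)\right) = \left(Z + a\right) \left(Z + \frac{2576}{5}\right) = \left(Z + a\right) \left(\frac{2576}{5} + Z\right) = \left(\frac{2576}{5} + Z\right) \left(Z + a\right)$)
$m = 137354$ ($m = 137463 - 109 = 137354$)
$U = - \frac{503174}{5}$ ($U = \left(-119\right)^{2} + \frac{2576}{5} \left(-119\right) + \frac{2576}{5} \left(-135\right) - -16065 = 14161 - \frac{306544}{5} - 69552 + 16065 = - \frac{503174}{5} \approx -1.0063 \cdot 10^{5}$)
$U + m = - \frac{503174}{5} + 137354 = \frac{183596}{5}$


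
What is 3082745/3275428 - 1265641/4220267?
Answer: 8864491023567/13823180699276 ≈ 0.64128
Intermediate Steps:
3082745/3275428 - 1265641/4220267 = 8864491023567/13823180699276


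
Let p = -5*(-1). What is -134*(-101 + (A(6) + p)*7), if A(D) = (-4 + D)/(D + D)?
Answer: 26063/3 ≈ 8687.7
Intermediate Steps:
A(D) = (-4 + D)/(2*D) (A(D) = (-4 + D)/((2*D)) = (-4 + D)*(1/(2*D)) = (-4 + D)/(2*D))
p = 5
-134*(-101 + (A(6) + p)*7) = -134*(-101 + ((½)*(-4 + 6)/6 + 5)*7) = -134*(-101 + ((½)*(⅙)*2 + 5)*7) = -134*(-101 + (⅙ + 5)*7) = -134*(-101 + (31/6)*7) = -134*(-101 + 217/6) = -134*(-389/6) = 26063/3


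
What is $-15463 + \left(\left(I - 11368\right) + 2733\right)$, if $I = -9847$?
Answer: $-33945$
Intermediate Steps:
$-15463 + \left(\left(I - 11368\right) + 2733\right) = -15463 + \left(\left(-9847 - 11368\right) + 2733\right) = -15463 + \left(-21215 + 2733\right) = -15463 - 18482 = -33945$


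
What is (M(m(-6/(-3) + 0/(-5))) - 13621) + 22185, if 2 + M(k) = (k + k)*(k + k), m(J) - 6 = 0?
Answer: 8706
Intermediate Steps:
m(J) = 6 (m(J) = 6 + 0 = 6)
M(k) = -2 + 4*k**2 (M(k) = -2 + (k + k)*(k + k) = -2 + (2*k)*(2*k) = -2 + 4*k**2)
(M(m(-6/(-3) + 0/(-5))) - 13621) + 22185 = ((-2 + 4*6**2) - 13621) + 22185 = ((-2 + 4*36) - 13621) + 22185 = ((-2 + 144) - 13621) + 22185 = (142 - 13621) + 22185 = -13479 + 22185 = 8706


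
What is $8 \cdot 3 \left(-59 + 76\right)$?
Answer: $408$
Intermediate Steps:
$8 \cdot 3 \left(-59 + 76\right) = 24 \cdot 17 = 408$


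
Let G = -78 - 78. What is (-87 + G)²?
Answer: 59049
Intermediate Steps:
G = -156
(-87 + G)² = (-87 - 156)² = (-243)² = 59049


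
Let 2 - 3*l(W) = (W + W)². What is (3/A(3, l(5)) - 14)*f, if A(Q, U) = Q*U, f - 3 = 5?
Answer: -5500/49 ≈ -112.24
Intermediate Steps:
f = 8 (f = 3 + 5 = 8)
l(W) = ⅔ - 4*W²/3 (l(W) = ⅔ - (W + W)²/3 = ⅔ - 4*W²/3)
(3/A(3, l(5)) - 14)*f = (3/((3*(⅔ - 4/3*5²))) - 14)*8 = (3/((3*(⅔ - 4/3*25))) - 14)*8 = (3/((3*(⅔ - 100/3))) - 14)*8 = (3/((3*(-98/3))) - 14)*8 = (3/(-98) - 14)*8 = (3*(-1/98) - 14)*8 = (-3/98 - 14)*8 = -1375/98*8 = -5500/49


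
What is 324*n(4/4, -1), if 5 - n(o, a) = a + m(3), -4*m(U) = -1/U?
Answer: 1917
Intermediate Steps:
m(U) = 1/(4*U) (m(U) = -(-1)/(4*U) = 1/(4*U))
n(o, a) = 59/12 - a (n(o, a) = 5 - (a + (1/4)/3) = 5 - (a + (1/4)*(1/3)) = 5 - (a + 1/12) = 5 - (1/12 + a) = 5 + (-1/12 - a) = 59/12 - a)
324*n(4/4, -1) = 324*(59/12 - 1*(-1)) = 324*(59/12 + 1) = 324*(71/12) = 1917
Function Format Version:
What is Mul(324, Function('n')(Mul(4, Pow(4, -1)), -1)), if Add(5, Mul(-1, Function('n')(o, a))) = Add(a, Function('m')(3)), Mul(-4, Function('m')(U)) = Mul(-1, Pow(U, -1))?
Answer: 1917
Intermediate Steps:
Function('m')(U) = Mul(Rational(1, 4), Pow(U, -1)) (Function('m')(U) = Mul(Rational(-1, 4), Mul(-1, Pow(U, -1))) = Mul(Rational(1, 4), Pow(U, -1)))
Function('n')(o, a) = Add(Rational(59, 12), Mul(-1, a)) (Function('n')(o, a) = Add(5, Mul(-1, Add(a, Mul(Rational(1, 4), Pow(3, -1))))) = Add(5, Mul(-1, Add(a, Mul(Rational(1, 4), Rational(1, 3))))) = Add(5, Mul(-1, Add(a, Rational(1, 12)))) = Add(5, Mul(-1, Add(Rational(1, 12), a))) = Add(5, Add(Rational(-1, 12), Mul(-1, a))) = Add(Rational(59, 12), Mul(-1, a)))
Mul(324, Function('n')(Mul(4, Pow(4, -1)), -1)) = Mul(324, Add(Rational(59, 12), Mul(-1, -1))) = Mul(324, Add(Rational(59, 12), 1)) = Mul(324, Rational(71, 12)) = 1917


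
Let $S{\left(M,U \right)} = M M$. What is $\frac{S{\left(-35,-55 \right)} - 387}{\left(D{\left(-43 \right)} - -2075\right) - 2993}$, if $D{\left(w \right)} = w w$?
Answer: $\frac{838}{931} \approx 0.90011$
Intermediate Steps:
$S{\left(M,U \right)} = M^{2}$
$D{\left(w \right)} = w^{2}$
$\frac{S{\left(-35,-55 \right)} - 387}{\left(D{\left(-43 \right)} - -2075\right) - 2993} = \frac{\left(-35\right)^{2} - 387}{\left(\left(-43\right)^{2} - -2075\right) - 2993} = \frac{1225 - 387}{\left(1849 + 2075\right) - 2993} = \frac{838}{3924 - 2993} = \frac{838}{931}$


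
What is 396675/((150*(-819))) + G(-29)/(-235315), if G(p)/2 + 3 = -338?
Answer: -414487973/128481990 ≈ -3.2260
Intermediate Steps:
G(p) = -682 (G(p) = -6 + 2*(-338) = -6 - 676 = -682)
396675/((150*(-819))) + G(-29)/(-235315) = 396675/((150*(-819))) - 682/(-235315) = 396675/(-122850) - 682*(-1/235315) = 396675*(-1/122850) + 682/235315 = -1763/546 + 682/235315 = -414487973/128481990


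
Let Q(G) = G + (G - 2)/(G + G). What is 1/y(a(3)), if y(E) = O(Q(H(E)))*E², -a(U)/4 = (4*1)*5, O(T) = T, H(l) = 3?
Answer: 3/60800 ≈ 4.9342e-5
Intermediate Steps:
Q(G) = G + (-2 + G)/(2*G) (Q(G) = G + (-2 + G)/((2*G)) = G + (-2 + G)*(1/(2*G)) = G + (-2 + G)/(2*G))
a(U) = -80 (a(U) = -4*4*1*5 = -16*5 = -4*20 = -80)
y(E) = 19*E²/6 (y(E) = (½ + 3 - 1/3)*E² = (½ + 3 - 1*⅓)*E² = (½ + 3 - ⅓)*E² = 19*E²/6)
1/y(a(3)) = 1/((19/6)*(-80)²) = 1/((19/6)*6400) = 1/(60800/3) = 3/60800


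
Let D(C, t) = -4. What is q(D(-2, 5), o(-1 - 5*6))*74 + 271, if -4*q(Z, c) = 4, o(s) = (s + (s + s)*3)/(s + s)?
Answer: 197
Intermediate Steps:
o(s) = 7/2 (o(s) = (s + (2*s)*3)/((2*s)) = (s + 6*s)*(1/(2*s)) = (7*s)*(1/(2*s)) = 7/2)
q(Z, c) = -1 (q(Z, c) = -¼*4 = -1)
q(D(-2, 5), o(-1 - 5*6))*74 + 271 = -1*74 + 271 = -74 + 271 = 197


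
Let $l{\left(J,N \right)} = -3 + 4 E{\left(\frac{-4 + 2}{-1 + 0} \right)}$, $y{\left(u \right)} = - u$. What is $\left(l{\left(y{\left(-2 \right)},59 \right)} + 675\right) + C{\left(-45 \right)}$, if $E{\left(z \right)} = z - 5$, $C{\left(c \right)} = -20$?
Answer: $640$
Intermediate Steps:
$E{\left(z \right)} = -5 + z$ ($E{\left(z \right)} = z - 5 = -5 + z$)
$l{\left(J,N \right)} = -15$ ($l{\left(J,N \right)} = -3 + 4 \left(-5 + \frac{-4 + 2}{-1 + 0}\right) = -3 + 4 \left(-5 - \frac{2}{-1}\right) = -3 + 4 \left(-5 - -2\right) = -3 + 4 \left(-5 + 2\right) = -3 + 4 \left(-3\right) = -3 - 12 = -15$)
$\left(l{\left(y{\left(-2 \right)},59 \right)} + 675\right) + C{\left(-45 \right)} = \left(-15 + 675\right) - 20 = 660 - 20 = 640$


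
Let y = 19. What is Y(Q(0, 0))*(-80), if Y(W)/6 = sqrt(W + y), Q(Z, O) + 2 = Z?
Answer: -480*sqrt(17) ≈ -1979.1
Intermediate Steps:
Q(Z, O) = -2 + Z
Y(W) = 6*sqrt(19 + W) (Y(W) = 6*sqrt(W + 19) = 6*sqrt(19 + W))
Y(Q(0, 0))*(-80) = (6*sqrt(19 + (-2 + 0)))*(-80) = (6*sqrt(19 - 2))*(-80) = (6*sqrt(17))*(-80) = -480*sqrt(17)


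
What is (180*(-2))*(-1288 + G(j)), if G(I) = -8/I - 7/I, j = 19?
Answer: 8815320/19 ≈ 4.6396e+5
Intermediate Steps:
G(I) = -15/I
(180*(-2))*(-1288 + G(j)) = (180*(-2))*(-1288 - 15/19) = -360*(-1288 - 15*1/19) = -360*(-1288 - 15/19) = -360*(-24487/19) = 8815320/19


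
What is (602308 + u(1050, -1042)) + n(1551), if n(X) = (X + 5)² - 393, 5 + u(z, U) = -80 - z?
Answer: 3021916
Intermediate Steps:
u(z, U) = -85 - z (u(z, U) = -5 + (-80 - z) = -85 - z)
n(X) = -393 + (5 + X)² (n(X) = (5 + X)² - 393 = -393 + (5 + X)²)
(602308 + u(1050, -1042)) + n(1551) = (602308 + (-85 - 1*1050)) + (-393 + (5 + 1551)²) = (602308 + (-85 - 1050)) + (-393 + 1556²) = (602308 - 1135) + (-393 + 2421136) = 601173 + 2420743 = 3021916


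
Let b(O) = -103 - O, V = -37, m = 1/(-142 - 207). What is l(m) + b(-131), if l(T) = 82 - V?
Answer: 147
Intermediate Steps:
m = -1/349 (m = 1/(-349) = -1/349 ≈ -0.0028653)
l(T) = 119 (l(T) = 82 - 1*(-37) = 82 + 37 = 119)
l(m) + b(-131) = 119 + (-103 - 1*(-131)) = 119 + (-103 + 131) = 119 + 28 = 147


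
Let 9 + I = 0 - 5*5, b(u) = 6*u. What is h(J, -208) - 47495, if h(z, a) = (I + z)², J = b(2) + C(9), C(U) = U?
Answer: -47326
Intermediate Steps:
I = -34 (I = -9 + (0 - 5*5) = -9 + (0 - 25) = -9 - 25 = -34)
J = 21 (J = 6*2 + 9 = 12 + 9 = 21)
h(z, a) = (-34 + z)²
h(J, -208) - 47495 = (-34 + 21)² - 47495 = (-13)² - 47495 = 169 - 47495 = -47326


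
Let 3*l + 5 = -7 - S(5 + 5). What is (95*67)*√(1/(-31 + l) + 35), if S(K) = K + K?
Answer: 2546*√5465/5 ≈ 37643.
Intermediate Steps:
S(K) = 2*K
l = -32/3 (l = -5/3 + (-7 - 2*(5 + 5))/3 = -5/3 + (-7 - 2*10)/3 = -5/3 + (-7 - 1*20)/3 = -5/3 + (-7 - 20)/3 = -5/3 + (⅓)*(-27) = -5/3 - 9 = -32/3 ≈ -10.667)
(95*67)*√(1/(-31 + l) + 35) = (95*67)*√(1/(-31 - 32/3) + 35) = 6365*√(1/(-125/3) + 35) = 6365*√(-3/125 + 35) = 6365*√(4372/125) = 6365*(2*√5465/25) = 2546*√5465/5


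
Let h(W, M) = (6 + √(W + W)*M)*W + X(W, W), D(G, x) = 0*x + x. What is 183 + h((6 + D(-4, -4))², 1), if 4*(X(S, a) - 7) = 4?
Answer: 215 + 8*√2 ≈ 226.31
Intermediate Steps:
D(G, x) = x (D(G, x) = 0 + x = x)
X(S, a) = 8 (X(S, a) = 7 + (¼)*4 = 7 + 1 = 8)
h(W, M) = 8 + W*(6 + M*√2*√W) (h(W, M) = (6 + √(W + W)*M)*W + 8 = (6 + √(2*W)*M)*W + 8 = (6 + (√2*√W)*M)*W + 8 = (6 + M*√2*√W)*W + 8 = W*(6 + M*√2*√W) + 8 = 8 + W*(6 + M*√2*√W))
183 + h((6 + D(-4, -4))², 1) = 183 + (8 + 6*(6 - 4)² + 1*√2*((6 - 4)²)^(3/2)) = 183 + (8 + 6*2² + 1*√2*(2²)^(3/2)) = 183 + (8 + 6*4 + 1*√2*4^(3/2)) = 183 + (8 + 24 + 1*√2*8) = 183 + (8 + 24 + 8*√2) = 183 + (32 + 8*√2) = 215 + 8*√2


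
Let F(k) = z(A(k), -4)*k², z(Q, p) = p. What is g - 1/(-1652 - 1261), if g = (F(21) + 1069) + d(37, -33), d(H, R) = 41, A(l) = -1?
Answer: -1905101/2913 ≈ -654.00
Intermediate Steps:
F(k) = -4*k²
g = -654 (g = (-4*21² + 1069) + 41 = (-4*441 + 1069) + 41 = (-1764 + 1069) + 41 = -695 + 41 = -654)
g - 1/(-1652 - 1261) = -654 - 1/(-1652 - 1261) = -654 - 1/(-2913) = -654 - 1*(-1/2913) = -654 + 1/2913 = -1905101/2913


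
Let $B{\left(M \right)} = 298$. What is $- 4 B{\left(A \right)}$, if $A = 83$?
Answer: $-1192$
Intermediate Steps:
$- 4 B{\left(A \right)} = \left(-4\right) 298 = -1192$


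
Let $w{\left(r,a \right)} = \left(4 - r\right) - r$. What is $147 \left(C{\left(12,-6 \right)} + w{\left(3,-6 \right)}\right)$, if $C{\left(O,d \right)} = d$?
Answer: $-1176$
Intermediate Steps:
$w{\left(r,a \right)} = 4 - 2 r$
$147 \left(C{\left(12,-6 \right)} + w{\left(3,-6 \right)}\right) = 147 \left(-6 + \left(4 - 6\right)\right) = 147 \left(-6 - 2\right) = 147 \left(-8\right) = -1176$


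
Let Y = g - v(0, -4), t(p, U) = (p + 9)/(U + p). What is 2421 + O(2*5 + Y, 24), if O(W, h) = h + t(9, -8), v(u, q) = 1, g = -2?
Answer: 2463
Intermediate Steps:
t(p, U) = (9 + p)/(U + p)
Y = -3 (Y = -2 - 1*1 = -2 - 1 = -3)
O(W, h) = 18 + h (O(W, h) = h + (9 + 9)/(-8 + 9) = h + 18/1 = h + 1*18 = h + 18 = 18 + h)
2421 + O(2*5 + Y, 24) = 2421 + (18 + 24) = 2421 + 42 = 2463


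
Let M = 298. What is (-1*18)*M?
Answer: -5364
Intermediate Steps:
(-1*18)*M = -1*18*298 = -18*298 = -5364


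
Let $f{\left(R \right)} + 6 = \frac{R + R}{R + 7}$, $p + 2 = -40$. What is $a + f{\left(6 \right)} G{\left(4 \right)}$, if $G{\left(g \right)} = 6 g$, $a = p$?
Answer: $- \frac{2130}{13} \approx -163.85$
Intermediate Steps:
$p = -42$ ($p = -2 - 40 = -42$)
$a = -42$
$f{\left(R \right)} = -6 + \frac{2 R}{7 + R}$ ($f{\left(R \right)} = -6 + \frac{R + R}{R + 7} = -6 + \frac{2 R}{7 + R}$)
$a + f{\left(6 \right)} G{\left(4 \right)} = -42 + \frac{2 \left(-21 - 12\right)}{7 + 6} \cdot 6 \cdot 4 = -42 + \frac{2 \left(-21 - 12\right)}{13} \cdot 24 = -42 + 2 \cdot \frac{1}{13} \left(-33\right) 24 = -42 - \frac{1584}{13} = - \frac{2130}{13}$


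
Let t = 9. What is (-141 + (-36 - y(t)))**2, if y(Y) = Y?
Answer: 34596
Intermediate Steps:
(-141 + (-36 - y(t)))**2 = (-141 + (-36 - 1*9))**2 = (-141 + (-36 - 9))**2 = (-141 - 45)**2 = (-186)**2 = 34596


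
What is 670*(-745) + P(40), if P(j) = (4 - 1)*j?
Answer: -499030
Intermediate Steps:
P(j) = 3*j
670*(-745) + P(40) = 670*(-745) + 3*40 = -499150 + 120 = -499030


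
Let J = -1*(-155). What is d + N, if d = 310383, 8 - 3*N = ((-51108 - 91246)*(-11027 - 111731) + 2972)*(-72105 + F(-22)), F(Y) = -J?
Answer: 1262750387598197/3 ≈ 4.2092e+14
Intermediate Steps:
J = 155
F(Y) = -155 (F(Y) = -1*155 = -155)
N = 1262750386667048/3 (N = 8/3 - ((-51108 - 91246)*(-11027 - 111731) + 2972)*(-72105 - 155)/3 = 8/3 - (-142354*(-122758) + 2972)*(-72260)/3 = 8/3 - (17475092332 + 2972)*(-72260)/3 = 8/3 - 5825031768*(-72260) = 8/3 - ⅓*(-1262750386667040) = 8/3 + 420916795555680 = 1262750386667048/3 ≈ 4.2092e+14)
d + N = 310383 + 1262750386667048/3 = 1262750387598197/3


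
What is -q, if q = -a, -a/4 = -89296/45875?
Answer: 357184/45875 ≈ 7.7860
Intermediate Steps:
a = 357184/45875 (a = -(-357184)/45875 = -4*(-89296/45875) = 357184/45875 ≈ 7.7860)
q = -357184/45875 (q = -1*357184/45875 = -357184/45875 ≈ -7.7860)
-q = -1*(-357184/45875) = 357184/45875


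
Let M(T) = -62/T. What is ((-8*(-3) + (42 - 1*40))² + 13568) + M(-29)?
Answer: 413138/29 ≈ 14246.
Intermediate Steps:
((-8*(-3) + (42 - 1*40))² + 13568) + M(-29) = ((-8*(-3) + (42 - 1*40))² + 13568) - 62/(-29) = ((24 + (42 - 40))² + 13568) - 62*(-1/29) = ((24 + 2)² + 13568) + 62/29 = (26² + 13568) + 62/29 = (676 + 13568) + 62/29 = 14244 + 62/29 = 413138/29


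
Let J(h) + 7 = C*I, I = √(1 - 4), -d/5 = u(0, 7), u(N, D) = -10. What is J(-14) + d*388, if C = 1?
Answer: 19393 + I*√3 ≈ 19393.0 + 1.732*I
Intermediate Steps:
d = 50 (d = -5*(-10) = 50)
I = I*√3 (I = √(-3) = I*√3 ≈ 1.732*I)
J(h) = -7 + I*√3 (J(h) = -7 + 1*(I*√3) = -7 + I*√3)
J(-14) + d*388 = (-7 + I*√3) + 50*388 = (-7 + I*√3) + 19400 = 19393 + I*√3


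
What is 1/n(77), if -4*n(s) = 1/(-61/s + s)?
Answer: -23472/77 ≈ -304.83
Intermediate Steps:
n(s) = -1/(4*(s - 61/s)) (n(s) = -1/(4*(-61/s + s)) = -1/(4*(s - 61/s)))
1/n(77) = 1/(-1*77/(-244 + 4*77²)) = 1/(-1*77/(-244 + 4*5929)) = 1/(-1*77/(-244 + 23716)) = 1/(-1*77/23472) = 1/(-1*77*1/23472) = 1/(-77/23472) = -23472/77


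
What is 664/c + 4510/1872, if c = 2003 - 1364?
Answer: 76387/22152 ≈ 3.4483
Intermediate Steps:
c = 639
664/c + 4510/1872 = 664/639 + 4510/1872 = 664*(1/639) + 4510*(1/1872) = 664/639 + 2255/936 = 76387/22152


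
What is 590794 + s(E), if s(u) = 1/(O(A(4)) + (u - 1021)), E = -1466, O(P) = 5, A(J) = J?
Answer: 1466350707/2482 ≈ 5.9079e+5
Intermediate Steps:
s(u) = 1/(-1016 + u) (s(u) = 1/(5 + (u - 1021)) = 1/(5 + (-1021 + u)) = 1/(-1016 + u))
590794 + s(E) = 590794 + 1/(-1016 - 1466) = 590794 + 1/(-2482) = 590794 - 1/2482 = 1466350707/2482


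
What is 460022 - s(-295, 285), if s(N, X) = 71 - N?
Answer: 459656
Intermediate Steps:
460022 - s(-295, 285) = 460022 - (71 - 1*(-295)) = 460022 - (71 + 295) = 460022 - 1*366 = 460022 - 366 = 459656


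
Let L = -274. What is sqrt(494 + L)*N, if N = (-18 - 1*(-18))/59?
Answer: 0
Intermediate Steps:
N = 0 (N = (-18 + 18)*(1/59) = 0*(1/59) = 0)
sqrt(494 + L)*N = sqrt(494 - 274)*0 = sqrt(220)*0 = (2*sqrt(55))*0 = 0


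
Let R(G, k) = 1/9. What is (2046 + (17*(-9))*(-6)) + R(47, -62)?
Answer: 26677/9 ≈ 2964.1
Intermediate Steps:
R(G, k) = ⅑
(2046 + (17*(-9))*(-6)) + R(47, -62) = (2046 + (17*(-9))*(-6)) + ⅑ = (2046 - 153*(-6)) + ⅑ = (2046 + 918) + ⅑ = 2964 + ⅑ = 26677/9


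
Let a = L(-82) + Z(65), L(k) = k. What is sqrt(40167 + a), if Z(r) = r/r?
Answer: 3*sqrt(4454) ≈ 200.21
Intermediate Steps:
Z(r) = 1
a = -81 (a = -82 + 1 = -81)
sqrt(40167 + a) = sqrt(40167 - 81) = sqrt(40086) = 3*sqrt(4454)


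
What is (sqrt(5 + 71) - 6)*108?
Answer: -648 + 216*sqrt(19) ≈ 293.52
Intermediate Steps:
(sqrt(5 + 71) - 6)*108 = (sqrt(76) - 6)*108 = (2*sqrt(19) - 6)*108 = (-6 + 2*sqrt(19))*108 = -648 + 216*sqrt(19)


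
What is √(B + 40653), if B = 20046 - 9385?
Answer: √51314 ≈ 226.53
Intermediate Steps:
B = 10661
√(B + 40653) = √(10661 + 40653) = √51314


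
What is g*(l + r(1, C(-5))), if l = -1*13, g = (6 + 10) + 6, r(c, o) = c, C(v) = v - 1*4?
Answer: -264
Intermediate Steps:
C(v) = -4 + v (C(v) = v - 4 = -4 + v)
g = 22 (g = 16 + 6 = 22)
l = -13
g*(l + r(1, C(-5))) = 22*(-13 + 1) = 22*(-12) = -264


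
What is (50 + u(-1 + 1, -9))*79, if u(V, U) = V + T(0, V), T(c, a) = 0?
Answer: 3950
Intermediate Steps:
u(V, U) = V (u(V, U) = V + 0 = V)
(50 + u(-1 + 1, -9))*79 = (50 + (-1 + 1))*79 = (50 + 0)*79 = 50*79 = 3950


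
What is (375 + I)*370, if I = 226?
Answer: 222370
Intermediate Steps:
(375 + I)*370 = (375 + 226)*370 = 601*370 = 222370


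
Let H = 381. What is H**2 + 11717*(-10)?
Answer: 27991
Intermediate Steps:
H**2 + 11717*(-10) = 381**2 + 11717*(-10) = 145161 - 117170 = 27991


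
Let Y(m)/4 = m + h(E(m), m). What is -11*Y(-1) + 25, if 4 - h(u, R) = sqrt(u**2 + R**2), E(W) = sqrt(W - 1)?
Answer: -107 + 44*I ≈ -107.0 + 44.0*I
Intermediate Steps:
E(W) = sqrt(-1 + W)
h(u, R) = 4 - sqrt(R**2 + u**2) (h(u, R) = 4 - sqrt(u**2 + R**2) = 4 - sqrt(R**2 + u**2))
Y(m) = 16 - 4*sqrt(-1 + m + m**2) + 4*m (Y(m) = 4*(m + (4 - sqrt(m**2 + (sqrt(-1 + m))**2))) = 4*(m + (4 - sqrt(m**2 + (-1 + m)))) = 4*(m + (4 - sqrt(-1 + m + m**2))) = 4*(4 + m - sqrt(-1 + m + m**2)) = 16 - 4*sqrt(-1 + m + m**2) + 4*m)
-11*Y(-1) + 25 = -11*(16 - 4*sqrt(-1 - 1 + (-1)**2) + 4*(-1)) + 25 = -11*(16 - 4*sqrt(-1 - 1 + 1) - 4) + 25 = -11*(16 - 4*I - 4) + 25 = -11*(12 - 4*I) + 25 = (-132 + 44*I) + 25 = -107 + 44*I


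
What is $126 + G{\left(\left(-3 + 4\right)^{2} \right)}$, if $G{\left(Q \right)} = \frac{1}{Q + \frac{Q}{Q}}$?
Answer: $\frac{253}{2} \approx 126.5$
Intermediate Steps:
$G{\left(Q \right)} = \frac{1}{1 + Q}$ ($G{\left(Q \right)} = \frac{1}{Q + 1} = \frac{1}{1 + Q}$)
$126 + G{\left(\left(-3 + 4\right)^{2} \right)} = 126 + \frac{1}{1 + \left(-3 + 4\right)^{2}} = 126 + \frac{1}{1 + 1^{2}} = 126 + \frac{1}{1 + 1} = 126 + \frac{1}{2} = \frac{253}{2}$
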